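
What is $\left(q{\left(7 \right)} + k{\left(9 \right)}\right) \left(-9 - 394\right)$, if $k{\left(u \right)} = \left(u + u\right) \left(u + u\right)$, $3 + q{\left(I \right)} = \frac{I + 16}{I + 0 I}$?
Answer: $- \frac{914810}{7} \approx -1.3069 \cdot 10^{5}$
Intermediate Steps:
$q{\left(I \right)} = -3 + \frac{16 + I}{I}$ ($q{\left(I \right)} = -3 + \frac{I + 16}{I + 0 I} = -3 + \frac{16 + I}{I + 0} = -3 + \frac{16 + I}{I}$)
$k{\left(u \right)} = 4 u^{2}$ ($k{\left(u \right)} = 2 u 2 u = 4 u^{2}$)
$\left(q{\left(7 \right)} + k{\left(9 \right)}\right) \left(-9 - 394\right) = \left(\left(-2 + \frac{16}{7}\right) + 4 \cdot 9^{2}\right) \left(-9 - 394\right) = \left(\left(-2 + 16 \cdot \frac{1}{7}\right) + 4 \cdot 81\right) \left(-403\right) = \left(\left(-2 + \frac{16}{7}\right) + 324\right) \left(-403\right) = \left(\frac{2}{7} + 324\right) \left(-403\right) = \frac{2270}{7} \left(-403\right) = - \frac{914810}{7}$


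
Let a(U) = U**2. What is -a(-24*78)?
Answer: -3504384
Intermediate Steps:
-a(-24*78) = -(-24*78)**2 = -1*(-1872)**2 = -1*3504384 = -3504384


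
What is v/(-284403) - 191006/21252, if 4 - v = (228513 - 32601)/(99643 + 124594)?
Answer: -96675948913263/10756493269522 ≈ -8.9877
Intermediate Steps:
v = 701036/224237 (v = 4 - (228513 - 32601)/(99643 + 124594) = 4 - 195912/224237 = 701036/224237 ≈ 3.1263)
v/(-284403) - 191006/21252 = (701036/224237)/(-284403) - 191006/21252 = (701036/224237)*(-1/284403) - 191006*1/21252 = -100148/9110525073 - 95503/10626 = -96675948913263/10756493269522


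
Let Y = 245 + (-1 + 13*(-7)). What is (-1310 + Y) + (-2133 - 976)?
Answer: -4266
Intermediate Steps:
Y = 153 (Y = 245 + (-1 - 91) = 245 - 92 = 153)
(-1310 + Y) + (-2133 - 976) = (-1310 + 153) + (-2133 - 976) = -1157 - 3109 = -4266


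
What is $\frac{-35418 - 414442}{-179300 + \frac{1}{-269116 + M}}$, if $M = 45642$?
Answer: $\frac{100532013640}{40068888201} \approx 2.509$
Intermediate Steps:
$\frac{-35418 - 414442}{-179300 + \frac{1}{-269116 + M}} = \frac{-35418 - 414442}{-179300 + \frac{1}{-269116 + 45642}} = - \frac{449860}{-179300 + \frac{1}{-223474}} = - \frac{449860}{-179300 - \frac{1}{223474}} = - \frac{449860}{- \frac{40068888201}{223474}} = \left(-449860\right) \left(- \frac{223474}{40068888201}\right) = \frac{100532013640}{40068888201}$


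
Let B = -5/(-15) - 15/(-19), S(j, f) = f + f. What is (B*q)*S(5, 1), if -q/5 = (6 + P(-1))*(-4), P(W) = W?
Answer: 12800/57 ≈ 224.56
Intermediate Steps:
S(j, f) = 2*f
B = 64/57 (B = -5*(-1/15) - 15*(-1/19) = ⅓ + 15/19 = 64/57 ≈ 1.1228)
q = 100 (q = -5*(6 - 1)*(-4) = -25*(-4) = -5*(-20) = 100)
(B*q)*S(5, 1) = ((64/57)*100)*(2*1) = (6400/57)*2 = 12800/57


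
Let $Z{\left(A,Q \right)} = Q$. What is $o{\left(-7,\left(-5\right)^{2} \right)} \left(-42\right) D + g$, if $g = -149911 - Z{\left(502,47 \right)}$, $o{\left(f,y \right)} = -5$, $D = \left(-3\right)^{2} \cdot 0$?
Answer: $-149958$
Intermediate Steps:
$D = 0$ ($D = 9 \cdot 0 = 0$)
$g = -149958$ ($g = -149911 - 47 = -149958$)
$o{\left(-7,\left(-5\right)^{2} \right)} \left(-42\right) D + g = \left(-5\right) \left(-42\right) 0 - 149958 = 210 \cdot 0 - 149958 = 0 - 149958 = -149958$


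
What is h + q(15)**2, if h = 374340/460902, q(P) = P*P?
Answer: 3888923015/76817 ≈ 50626.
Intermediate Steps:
q(P) = P**2
h = 62390/76817 (h = 374340*(1/460902) = 62390/76817 ≈ 0.81219)
h + q(15)**2 = 62390/76817 + (15**2)**2 = 62390/76817 + 225**2 = 62390/76817 + 50625 = 3888923015/76817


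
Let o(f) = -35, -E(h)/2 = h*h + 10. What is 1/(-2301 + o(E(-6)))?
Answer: -1/2336 ≈ -0.00042808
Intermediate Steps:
E(h) = -20 - 2*h² (E(h) = -2*(h*h + 10) = -2*(h² + 10) = -2*(10 + h²) = -20 - 2*h²)
1/(-2301 + o(E(-6))) = 1/(-2301 - 35) = 1/(-2336) = -1/2336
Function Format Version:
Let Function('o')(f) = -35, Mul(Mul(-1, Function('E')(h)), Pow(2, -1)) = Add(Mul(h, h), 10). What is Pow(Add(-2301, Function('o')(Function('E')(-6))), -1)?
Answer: Rational(-1, 2336) ≈ -0.00042808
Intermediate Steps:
Function('E')(h) = Add(-20, Mul(-2, Pow(h, 2))) (Function('E')(h) = Mul(-2, Add(Mul(h, h), 10)) = Mul(-2, Add(Pow(h, 2), 10)) = Mul(-2, Add(10, Pow(h, 2))) = Add(-20, Mul(-2, Pow(h, 2))))
Pow(Add(-2301, Function('o')(Function('E')(-6))), -1) = Pow(Add(-2301, -35), -1) = Pow(-2336, -1) = Rational(-1, 2336)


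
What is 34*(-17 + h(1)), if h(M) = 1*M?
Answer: -544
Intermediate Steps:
h(M) = M
34*(-17 + h(1)) = 34*(-17 + 1) = 34*(-16) = -544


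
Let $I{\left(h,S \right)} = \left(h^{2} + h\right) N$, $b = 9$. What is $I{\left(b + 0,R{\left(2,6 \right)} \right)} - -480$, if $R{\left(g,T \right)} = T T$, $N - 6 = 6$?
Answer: $1560$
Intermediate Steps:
$N = 12$ ($N = 6 + 6 = 12$)
$R{\left(g,T \right)} = T^{2}$
$I{\left(h,S \right)} = 12 h + 12 h^{2}$ ($I{\left(h,S \right)} = \left(h^{2} + h\right) 12 = \left(h + h^{2}\right) 12 = 12 h + 12 h^{2}$)
$I{\left(b + 0,R{\left(2,6 \right)} \right)} - -480 = 12 \left(9 + 0\right) \left(1 + \left(9 + 0\right)\right) - -480 = 12 \cdot 9 \left(1 + 9\right) + 480 = 12 \cdot 9 \cdot 10 + 480 = 1080 + 480 = 1560$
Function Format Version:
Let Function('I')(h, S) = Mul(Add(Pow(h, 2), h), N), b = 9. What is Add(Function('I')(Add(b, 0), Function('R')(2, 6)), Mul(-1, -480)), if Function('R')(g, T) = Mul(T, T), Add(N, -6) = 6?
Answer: 1560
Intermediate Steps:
N = 12 (N = Add(6, 6) = 12)
Function('R')(g, T) = Pow(T, 2)
Function('I')(h, S) = Add(Mul(12, h), Mul(12, Pow(h, 2))) (Function('I')(h, S) = Mul(Add(Pow(h, 2), h), 12) = Mul(Add(h, Pow(h, 2)), 12) = Add(Mul(12, h), Mul(12, Pow(h, 2))))
Add(Function('I')(Add(b, 0), Function('R')(2, 6)), Mul(-1, -480)) = Add(Mul(12, Add(9, 0), Add(1, Add(9, 0))), Mul(-1, -480)) = Add(Mul(12, 9, Add(1, 9)), 480) = Add(Mul(12, 9, 10), 480) = Add(1080, 480) = 1560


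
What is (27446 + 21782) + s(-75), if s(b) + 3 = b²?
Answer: 54850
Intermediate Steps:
s(b) = -3 + b²
(27446 + 21782) + s(-75) = (27446 + 21782) + (-3 + (-75)²) = 49228 + (-3 + 5625) = 49228 + 5622 = 54850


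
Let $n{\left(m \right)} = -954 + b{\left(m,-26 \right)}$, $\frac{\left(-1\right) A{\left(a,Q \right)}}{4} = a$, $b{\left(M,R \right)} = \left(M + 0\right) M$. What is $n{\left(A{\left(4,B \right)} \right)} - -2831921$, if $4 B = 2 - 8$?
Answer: $2831223$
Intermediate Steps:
$B = - \frac{3}{2}$ ($B = \frac{2 - 8}{4} = \frac{1}{4} \left(-6\right) = - \frac{3}{2} \approx -1.5$)
$b{\left(M,R \right)} = M^{2}$ ($b{\left(M,R \right)} = M M = M^{2}$)
$A{\left(a,Q \right)} = - 4 a$
$n{\left(m \right)} = -954 + m^{2}$
$n{\left(A{\left(4,B \right)} \right)} - -2831921 = \left(-954 + \left(\left(-4\right) 4\right)^{2}\right) - -2831921 = \left(-954 + \left(-16\right)^{2}\right) + 2831921 = \left(-954 + 256\right) + 2831921 = -698 + 2831921 = 2831223$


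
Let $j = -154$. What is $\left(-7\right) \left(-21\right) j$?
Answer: $-22638$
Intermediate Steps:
$\left(-7\right) \left(-21\right) j = \left(-7\right) \left(-21\right) \left(-154\right) = 147 \left(-154\right) = -22638$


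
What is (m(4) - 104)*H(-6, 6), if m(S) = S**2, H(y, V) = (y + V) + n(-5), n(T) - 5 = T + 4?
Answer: -352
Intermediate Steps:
n(T) = 9 + T (n(T) = 5 + (T + 4) = 5 + (4 + T) = 9 + T)
H(y, V) = 4 + V + y (H(y, V) = (y + V) + (9 - 5) = (V + y) + 4 = 4 + V + y)
(m(4) - 104)*H(-6, 6) = (4**2 - 104)*(4 + 6 - 6) = (16 - 104)*4 = -88*4 = -352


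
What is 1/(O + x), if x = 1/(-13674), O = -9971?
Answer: -13674/136343455 ≈ -0.00010029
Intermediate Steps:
x = -1/13674 ≈ -7.3132e-5
1/(O + x) = 1/(-9971 - 1/13674) = 1/(-136343455/13674) = -13674/136343455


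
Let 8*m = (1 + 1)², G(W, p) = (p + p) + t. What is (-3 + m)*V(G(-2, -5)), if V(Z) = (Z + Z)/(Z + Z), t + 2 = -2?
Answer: -5/2 ≈ -2.5000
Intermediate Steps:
t = -4 (t = -2 - 2 = -4)
G(W, p) = -4 + 2*p (G(W, p) = (p + p) - 4 = 2*p - 4 = -4 + 2*p)
V(Z) = 1 (V(Z) = (2*Z)/((2*Z)) = (2*Z)*(1/(2*Z)) = 1)
m = ½ (m = (1 + 1)²/8 = (⅛)*2² = (⅛)*4 = ½ ≈ 0.50000)
(-3 + m)*V(G(-2, -5)) = (-3 + ½)*1 = -5/2*1 = -5/2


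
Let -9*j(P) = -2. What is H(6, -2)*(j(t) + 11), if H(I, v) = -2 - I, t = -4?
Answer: -808/9 ≈ -89.778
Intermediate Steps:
j(P) = 2/9 (j(P) = -⅑*(-2) = 2/9)
H(6, -2)*(j(t) + 11) = (-2 - 1*6)*(2/9 + 11) = (-2 - 6)*(101/9) = -8*101/9 = -808/9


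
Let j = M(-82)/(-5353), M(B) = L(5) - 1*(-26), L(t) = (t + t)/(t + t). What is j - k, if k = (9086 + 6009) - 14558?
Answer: -2874588/5353 ≈ -537.00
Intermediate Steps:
L(t) = 1 (L(t) = (2*t)/((2*t)) = (2*t)*(1/(2*t)) = 1)
k = 537 (k = 15095 - 14558 = 537)
M(B) = 27 (M(B) = 1 - 1*(-26) = 1 + 26 = 27)
j = -27/5353 (j = 27/(-5353) = 27*(-1/5353) = -27/5353 ≈ -0.0050439)
j - k = -27/5353 - 1*537 = -27/5353 - 537 = -2874588/5353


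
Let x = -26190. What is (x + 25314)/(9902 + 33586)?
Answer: -73/3624 ≈ -0.020143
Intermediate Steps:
(x + 25314)/(9902 + 33586) = (-26190 + 25314)/(9902 + 33586) = -876/43488 = -876*1/43488 = -73/3624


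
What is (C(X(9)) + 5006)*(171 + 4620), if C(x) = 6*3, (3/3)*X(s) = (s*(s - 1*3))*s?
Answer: 24069984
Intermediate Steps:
X(s) = s²*(-3 + s) (X(s) = (s*(s - 1*3))*s = (s*(s - 3))*s = (s*(-3 + s))*s = s²*(-3 + s))
C(x) = 18
(C(X(9)) + 5006)*(171 + 4620) = (18 + 5006)*(171 + 4620) = 5024*4791 = 24069984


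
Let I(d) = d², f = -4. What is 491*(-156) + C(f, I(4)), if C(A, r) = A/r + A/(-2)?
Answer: -306377/4 ≈ -76594.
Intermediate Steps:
C(A, r) = -A/2 + A/r (C(A, r) = A/r + A*(-½) = A/r - A/2 = -A/2 + A/r)
491*(-156) + C(f, I(4)) = 491*(-156) + (-½*(-4) - 4/(4²)) = -76596 + (2 - 4/16) = -76596 + (2 - 4*1/16) = -76596 + (2 - ¼) = -76596 + 7/4 = -306377/4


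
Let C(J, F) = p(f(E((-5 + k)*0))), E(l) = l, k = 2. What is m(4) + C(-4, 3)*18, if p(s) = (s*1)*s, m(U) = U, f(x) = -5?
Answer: 454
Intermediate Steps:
p(s) = s**2 (p(s) = s*s = s**2)
C(J, F) = 25 (C(J, F) = (-5)**2 = 25)
m(4) + C(-4, 3)*18 = 4 + 25*18 = 4 + 450 = 454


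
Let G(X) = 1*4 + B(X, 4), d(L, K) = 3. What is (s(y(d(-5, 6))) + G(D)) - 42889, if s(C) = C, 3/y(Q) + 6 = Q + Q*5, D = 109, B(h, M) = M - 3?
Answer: -171535/4 ≈ -42884.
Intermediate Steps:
B(h, M) = -3 + M
y(Q) = 3/(-6 + 6*Q) (y(Q) = 3/(-6 + (Q + Q*5)) = 3/(-6 + (Q + 5*Q)) = 3/(-6 + 6*Q))
G(X) = 5 (G(X) = 1*4 + (-3 + 4) = 4 + 1 = 5)
(s(y(d(-5, 6))) + G(D)) - 42889 = (1/(2*(-1 + 3)) + 5) - 42889 = ((½)/2 + 5) - 42889 = ((½)*(½) + 5) - 42889 = (¼ + 5) - 42889 = 21/4 - 42889 = -171535/4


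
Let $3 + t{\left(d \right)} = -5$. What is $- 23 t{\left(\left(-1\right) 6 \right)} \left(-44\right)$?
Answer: $-8096$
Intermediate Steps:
$t{\left(d \right)} = -8$ ($t{\left(d \right)} = -3 - 5 = -8$)
$- 23 t{\left(\left(-1\right) 6 \right)} \left(-44\right) = \left(-23\right) \left(-8\right) \left(-44\right) = 184 \left(-44\right) = -8096$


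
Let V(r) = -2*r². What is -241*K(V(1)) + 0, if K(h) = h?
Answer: 482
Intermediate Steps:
-241*K(V(1)) + 0 = -(-482)*1² + 0 = -(-482) + 0 = -241*(-2) + 0 = 482 + 0 = 482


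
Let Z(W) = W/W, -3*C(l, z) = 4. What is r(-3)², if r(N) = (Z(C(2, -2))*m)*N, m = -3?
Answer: 81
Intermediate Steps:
C(l, z) = -4/3 (C(l, z) = -⅓*4 = -4/3)
Z(W) = 1
r(N) = -3*N (r(N) = (1*(-3))*N = -3*N)
r(-3)² = (-3*(-3))² = 9² = 81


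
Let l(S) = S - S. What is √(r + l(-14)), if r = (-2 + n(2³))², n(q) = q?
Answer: 6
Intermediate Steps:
l(S) = 0
r = 36 (r = (-2 + 2³)² = (-2 + 8)² = 6² = 36)
√(r + l(-14)) = √(36 + 0) = √36 = 6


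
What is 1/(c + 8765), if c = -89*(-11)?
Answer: 1/9744 ≈ 0.00010263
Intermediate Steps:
c = 979
1/(c + 8765) = 1/(979 + 8765) = 1/9744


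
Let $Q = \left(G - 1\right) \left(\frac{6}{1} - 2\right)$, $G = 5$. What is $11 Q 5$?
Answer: $880$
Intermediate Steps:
$Q = 16$ ($Q = \left(5 - 1\right) \left(\frac{6}{1} - 2\right) = 4 \left(6 \cdot 1 - 2\right) = 4 \left(6 - 2\right) = 4 \cdot 4 = 16$)
$11 Q 5 = 11 \cdot 16 \cdot 5 = 176 \cdot 5 = 880$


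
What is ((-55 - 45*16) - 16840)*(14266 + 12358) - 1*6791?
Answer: -468988551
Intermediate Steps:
((-55 - 45*16) - 16840)*(14266 + 12358) - 1*6791 = ((-55 - 720) - 16840)*26624 - 6791 = (-775 - 16840)*26624 - 6791 = -17615*26624 - 6791 = -468981760 - 6791 = -468988551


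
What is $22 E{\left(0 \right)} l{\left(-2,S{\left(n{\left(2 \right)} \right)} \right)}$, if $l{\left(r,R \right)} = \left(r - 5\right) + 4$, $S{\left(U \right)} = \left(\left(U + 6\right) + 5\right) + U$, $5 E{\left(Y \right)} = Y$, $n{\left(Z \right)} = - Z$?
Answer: $0$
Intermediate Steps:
$E{\left(Y \right)} = \frac{Y}{5}$
$S{\left(U \right)} = 11 + 2 U$ ($S{\left(U \right)} = \left(\left(6 + U\right) + 5\right) + U = \left(11 + U\right) + U = 11 + 2 U$)
$l{\left(r,R \right)} = -1 + r$ ($l{\left(r,R \right)} = \left(-5 + r\right) + 4 = -1 + r$)
$22 E{\left(0 \right)} l{\left(-2,S{\left(n{\left(2 \right)} \right)} \right)} = 22 \cdot \frac{1}{5} \cdot 0 \left(-1 - 2\right) = 22 \cdot 0 \left(-3\right) = 0 \left(-3\right) = 0$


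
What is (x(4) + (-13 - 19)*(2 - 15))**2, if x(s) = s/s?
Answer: 173889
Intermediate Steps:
x(s) = 1
(x(4) + (-13 - 19)*(2 - 15))**2 = (1 + (-13 - 19)*(2 - 15))**2 = (1 - 32*(-13))**2 = (1 + 416)**2 = 417**2 = 173889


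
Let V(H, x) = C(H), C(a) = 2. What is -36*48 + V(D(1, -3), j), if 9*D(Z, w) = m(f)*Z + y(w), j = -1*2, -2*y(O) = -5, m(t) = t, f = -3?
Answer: -1726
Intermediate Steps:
y(O) = 5/2 (y(O) = -½*(-5) = 5/2)
j = -2
D(Z, w) = 5/18 - Z/3 (D(Z, w) = (-3*Z + 5/2)/9 = (5/2 - 3*Z)/9 = 5/18 - Z/3)
V(H, x) = 2
-36*48 + V(D(1, -3), j) = -36*48 + 2 = -1728 + 2 = -1726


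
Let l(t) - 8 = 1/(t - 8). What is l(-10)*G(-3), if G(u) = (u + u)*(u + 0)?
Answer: 143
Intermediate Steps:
l(t) = 8 + 1/(-8 + t) (l(t) = 8 + 1/(t - 8) = 8 + 1/(-8 + t))
G(u) = 2*u² (G(u) = (2*u)*u = 2*u²)
l(-10)*G(-3) = ((-63 + 8*(-10))/(-8 - 10))*(2*(-3)²) = ((-63 - 80)/(-18))*(2*9) = -1/18*(-143)*18 = (143/18)*18 = 143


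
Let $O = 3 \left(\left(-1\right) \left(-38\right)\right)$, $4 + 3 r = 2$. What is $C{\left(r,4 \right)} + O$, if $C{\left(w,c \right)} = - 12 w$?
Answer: $122$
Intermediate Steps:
$r = - \frac{2}{3}$ ($r = - \frac{4}{3} + \frac{1}{3} \cdot 2 = - \frac{4}{3} + \frac{2}{3} = - \frac{2}{3} \approx -0.66667$)
$O = 114$ ($O = 3 \cdot 38 = 114$)
$C{\left(r,4 \right)} + O = \left(-12\right) \left(- \frac{2}{3}\right) + 114 = 8 + 114 = 122$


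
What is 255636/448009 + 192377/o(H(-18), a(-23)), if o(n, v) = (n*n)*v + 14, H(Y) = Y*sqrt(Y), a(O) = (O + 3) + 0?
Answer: 116007589337/52262041886 ≈ 2.2197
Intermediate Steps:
a(O) = 3 + O (a(O) = (3 + O) + 0 = 3 + O)
H(Y) = Y**(3/2)
o(n, v) = 14 + v*n**2 (o(n, v) = n**2*v + 14 = v*n**2 + 14 = 14 + v*n**2)
255636/448009 + 192377/o(H(-18), a(-23)) = 255636/448009 + 192377/(14 + (3 - 23)*((-18)**(3/2))**2) = 255636*(1/448009) + 192377/(14 - 20*(-54*I*sqrt(2))**2) = 255636/448009 + 192377/(14 - 20*(-5832)) = 255636/448009 + 192377/(14 + 116640) = 255636/448009 + 192377/116654 = 116007589337/52262041886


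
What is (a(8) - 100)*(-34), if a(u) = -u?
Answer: 3672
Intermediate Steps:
(a(8) - 100)*(-34) = (-1*8 - 100)*(-34) = (-8 - 100)*(-34) = -108*(-34) = 3672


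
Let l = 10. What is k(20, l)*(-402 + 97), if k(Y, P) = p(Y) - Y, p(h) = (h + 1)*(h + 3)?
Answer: -141215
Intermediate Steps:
p(h) = (1 + h)*(3 + h)
k(Y, P) = 3 + Y² + 3*Y (k(Y, P) = (3 + Y² + 4*Y) - Y = 3 + Y² + 3*Y)
k(20, l)*(-402 + 97) = (3 + 20² + 3*20)*(-402 + 97) = (3 + 400 + 60)*(-305) = 463*(-305) = -141215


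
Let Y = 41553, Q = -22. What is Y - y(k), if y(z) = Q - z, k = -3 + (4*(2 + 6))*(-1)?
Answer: 41540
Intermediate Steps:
k = -35 (k = -3 + (4*8)*(-1) = -3 + 32*(-1) = -3 - 32 = -35)
y(z) = -22 - z
Y - y(k) = 41553 - (-22 - 1*(-35)) = 41553 - (-22 + 35) = 41553 - 1*13 = 41553 - 13 = 41540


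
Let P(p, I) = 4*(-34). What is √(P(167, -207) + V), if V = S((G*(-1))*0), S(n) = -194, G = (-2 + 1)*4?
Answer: I*√330 ≈ 18.166*I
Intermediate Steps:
G = -4 (G = -1*4 = -4)
P(p, I) = -136
V = -194
√(P(167, -207) + V) = √(-136 - 194) = √(-330) = I*√330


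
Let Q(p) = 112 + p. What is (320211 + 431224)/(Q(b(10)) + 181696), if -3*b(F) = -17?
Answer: 2254305/545441 ≈ 4.1330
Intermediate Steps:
b(F) = 17/3 (b(F) = -⅓*(-17) = 17/3)
(320211 + 431224)/(Q(b(10)) + 181696) = (320211 + 431224)/((112 + 17/3) + 181696) = 751435/(353/3 + 181696) = 751435/(545441/3) = 751435*(3/545441) = 2254305/545441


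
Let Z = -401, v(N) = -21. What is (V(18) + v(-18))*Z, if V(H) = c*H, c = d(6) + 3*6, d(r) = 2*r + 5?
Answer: -244209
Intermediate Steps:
d(r) = 5 + 2*r
c = 35 (c = (5 + 2*6) + 3*6 = (5 + 12) + 18 = 17 + 18 = 35)
V(H) = 35*H
(V(18) + v(-18))*Z = (35*18 - 21)*(-401) = (630 - 21)*(-401) = 609*(-401) = -244209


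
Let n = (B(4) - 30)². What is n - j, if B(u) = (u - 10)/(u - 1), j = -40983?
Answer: 42007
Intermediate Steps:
B(u) = (-10 + u)/(-1 + u)
n = 1024 (n = ((-10 + 4)/(-1 + 4) - 30)² = (-6/3 - 30)² = ((⅓)*(-6) - 30)² = (-2 - 30)² = (-32)² = 1024)
n - j = 1024 - 1*(-40983) = 1024 + 40983 = 42007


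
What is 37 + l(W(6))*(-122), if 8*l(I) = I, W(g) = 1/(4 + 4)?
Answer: 1123/32 ≈ 35.094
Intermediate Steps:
W(g) = ⅛ (W(g) = 1/8 = ⅛)
l(I) = I/8
37 + l(W(6))*(-122) = 37 + ((⅛)*(⅛))*(-122) = 37 + (1/64)*(-122) = 37 - 61/32 = 1123/32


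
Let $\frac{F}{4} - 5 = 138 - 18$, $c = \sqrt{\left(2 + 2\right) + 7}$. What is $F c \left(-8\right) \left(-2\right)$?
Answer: $8000 \sqrt{11} \approx 26533.0$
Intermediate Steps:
$c = \sqrt{11}$ ($c = \sqrt{4 + 7} = \sqrt{11} \approx 3.3166$)
$F = 500$ ($F = 20 + 4 \left(138 - 18\right) = 20 + 4 \cdot 120 = 20 + 480 = 500$)
$F c \left(-8\right) \left(-2\right) = 500 \sqrt{11} \left(-8\right) \left(-2\right) = 500 - 8 \sqrt{11} \left(-2\right) = 500 \cdot 16 \sqrt{11} = 8000 \sqrt{11}$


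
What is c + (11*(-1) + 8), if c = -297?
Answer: -300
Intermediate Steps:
c + (11*(-1) + 8) = -297 + (11*(-1) + 8) = -297 + (-11 + 8) = -297 - 3 = -300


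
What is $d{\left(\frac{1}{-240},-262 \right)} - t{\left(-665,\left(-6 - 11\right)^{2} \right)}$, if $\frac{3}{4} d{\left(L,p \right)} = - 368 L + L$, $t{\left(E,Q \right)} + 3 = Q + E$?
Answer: $\frac{68587}{180} \approx 381.04$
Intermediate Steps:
$t{\left(E,Q \right)} = -3 + E + Q$ ($t{\left(E,Q \right)} = -3 + \left(Q + E\right) = -3 + \left(E + Q\right) = -3 + E + Q$)
$d{\left(L,p \right)} = - \frac{1468 L}{3}$ ($d{\left(L,p \right)} = \frac{4 \left(- 368 L + L\right)}{3} = \frac{4 \left(- 367 L\right)}{3} = - \frac{1468 L}{3}$)
$d{\left(\frac{1}{-240},-262 \right)} - t{\left(-665,\left(-6 - 11\right)^{2} \right)} = - \frac{1468}{3 \left(-240\right)} - \left(-3 - 665 + \left(-6 - 11\right)^{2}\right) = \left(- \frac{1468}{3}\right) \left(- \frac{1}{240}\right) - \left(-3 - 665 + \left(-17\right)^{2}\right) = \frac{367}{180} - \left(-3 - 665 + 289\right) = \frac{367}{180} - -379 = \frac{367}{180} + 379 = \frac{68587}{180}$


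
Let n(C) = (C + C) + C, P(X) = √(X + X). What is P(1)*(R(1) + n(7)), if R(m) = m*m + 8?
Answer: 30*√2 ≈ 42.426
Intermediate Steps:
R(m) = 8 + m² (R(m) = m² + 8 = 8 + m²)
P(X) = √2*√X (P(X) = √(2*X) = √2*√X)
n(C) = 3*C (n(C) = 2*C + C = 3*C)
P(1)*(R(1) + n(7)) = (√2*√1)*((8 + 1²) + 3*7) = (√2*1)*((8 + 1) + 21) = √2*(9 + 21) = √2*30 = 30*√2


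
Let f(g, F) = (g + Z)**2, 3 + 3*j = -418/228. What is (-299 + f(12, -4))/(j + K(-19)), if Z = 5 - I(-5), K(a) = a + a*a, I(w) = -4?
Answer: 2556/6127 ≈ 0.41717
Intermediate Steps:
j = -29/18 (j = -1 + (-418/228)/3 = -1 + (-418*1/228)/3 = -1 + (1/3)*(-11/6) = -1 - 11/18 = -29/18 ≈ -1.6111)
K(a) = a + a**2
Z = 9 (Z = 5 - 1*(-4) = 5 + 4 = 9)
f(g, F) = (9 + g)**2 (f(g, F) = (g + 9)**2 = (9 + g)**2)
(-299 + f(12, -4))/(j + K(-19)) = (-299 + (9 + 12)**2)/(-29/18 - 19*(1 - 19)) = (-299 + 21**2)/(-29/18 - 19*(-18)) = (-299 + 441)/(-29/18 + 342) = 142/(6127/18) = 142*(18/6127) = 2556/6127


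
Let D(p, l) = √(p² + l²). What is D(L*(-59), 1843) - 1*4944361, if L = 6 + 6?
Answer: -4944361 + √3897913 ≈ -4.9424e+6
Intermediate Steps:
L = 12
D(p, l) = √(l² + p²)
D(L*(-59), 1843) - 1*4944361 = √(1843² + (12*(-59))²) - 1*4944361 = √(3396649 + (-708)²) - 4944361 = √(3396649 + 501264) - 4944361 = √3897913 - 4944361 = -4944361 + √3897913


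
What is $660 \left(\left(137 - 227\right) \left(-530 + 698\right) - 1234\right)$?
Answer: $-10793640$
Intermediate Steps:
$660 \left(\left(137 - 227\right) \left(-530 + 698\right) - 1234\right) = 660 \left(\left(-90\right) 168 - 1234\right) = 660 \left(-15120 - 1234\right) = 660 \left(-16354\right) = -10793640$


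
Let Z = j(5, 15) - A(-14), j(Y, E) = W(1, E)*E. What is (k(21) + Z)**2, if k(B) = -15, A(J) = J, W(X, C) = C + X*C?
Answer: 201601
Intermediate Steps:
W(X, C) = C + C*X
j(Y, E) = 2*E**2 (j(Y, E) = (E*(1 + 1))*E = (E*2)*E = (2*E)*E = 2*E**2)
Z = 464 (Z = 2*15**2 - 1*(-14) = 2*225 + 14 = 450 + 14 = 464)
(k(21) + Z)**2 = (-15 + 464)**2 = 449**2 = 201601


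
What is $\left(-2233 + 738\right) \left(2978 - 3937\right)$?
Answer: $1433705$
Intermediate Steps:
$\left(-2233 + 738\right) \left(2978 - 3937\right) = \left(-1495\right) \left(-959\right) = 1433705$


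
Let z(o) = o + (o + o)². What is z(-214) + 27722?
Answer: 210692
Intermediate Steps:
z(o) = o + 4*o² (z(o) = o + (2*o)² = o + 4*o²)
z(-214) + 27722 = -214*(1 + 4*(-214)) + 27722 = -214*(1 - 856) + 27722 = -214*(-855) + 27722 = 182970 + 27722 = 210692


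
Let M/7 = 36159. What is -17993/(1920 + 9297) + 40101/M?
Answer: -1368149764/946389507 ≈ -1.4457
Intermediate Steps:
M = 253113 (M = 7*36159 = 253113)
-17993/(1920 + 9297) + 40101/M = -17993/(1920 + 9297) + 40101/253113 = -17993/11217 + 40101*(1/253113) = -17993*1/11217 + 13367/84371 = -17993/11217 + 13367/84371 = -1368149764/946389507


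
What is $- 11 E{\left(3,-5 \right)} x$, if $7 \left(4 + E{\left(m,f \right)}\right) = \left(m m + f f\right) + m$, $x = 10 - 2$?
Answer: $- \frac{792}{7} \approx -113.14$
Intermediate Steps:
$x = 8$
$E{\left(m,f \right)} = -4 + \frac{m}{7} + \frac{f^{2}}{7} + \frac{m^{2}}{7}$ ($E{\left(m,f \right)} = -4 + \frac{\left(m m + f f\right) + m}{7} = -4 + \frac{\left(m^{2} + f^{2}\right) + m}{7} = -4 + \frac{\left(f^{2} + m^{2}\right) + m}{7} = -4 + \frac{m + f^{2} + m^{2}}{7} = -4 + \left(\frac{m}{7} + \frac{f^{2}}{7} + \frac{m^{2}}{7}\right) = -4 + \frac{m}{7} + \frac{f^{2}}{7} + \frac{m^{2}}{7}$)
$- 11 E{\left(3,-5 \right)} x = - 11 \left(-4 + \frac{1}{7} \cdot 3 + \frac{\left(-5\right)^{2}}{7} + \frac{3^{2}}{7}\right) 8 = - 11 \left(-4 + \frac{3}{7} + \frac{1}{7} \cdot 25 + \frac{1}{7} \cdot 9\right) 8 = - 11 \left(-4 + \frac{3}{7} + \frac{25}{7} + \frac{9}{7}\right) 8 = \left(-11\right) \frac{9}{7} \cdot 8 = \left(- \frac{99}{7}\right) 8 = - \frac{792}{7}$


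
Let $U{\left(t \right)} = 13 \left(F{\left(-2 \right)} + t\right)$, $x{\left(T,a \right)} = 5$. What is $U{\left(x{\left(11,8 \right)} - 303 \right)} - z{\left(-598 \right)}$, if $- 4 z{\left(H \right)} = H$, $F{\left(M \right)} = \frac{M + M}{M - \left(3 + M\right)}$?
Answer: $- \frac{24037}{6} \approx -4006.2$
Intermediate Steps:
$F{\left(M \right)} = - \frac{2 M}{3}$ ($F{\left(M \right)} = \frac{2 M}{-3} = 2 M \left(- \frac{1}{3}\right) = - \frac{2 M}{3}$)
$z{\left(H \right)} = - \frac{H}{4}$
$U{\left(t \right)} = \frac{52}{3} + 13 t$ ($U{\left(t \right)} = 13 \left(\left(- \frac{2}{3}\right) \left(-2\right) + t\right) = 13 \left(\frac{4}{3} + t\right) = \frac{52}{3} + 13 t$)
$U{\left(x{\left(11,8 \right)} - 303 \right)} - z{\left(-598 \right)} = \left(\frac{52}{3} + 13 \left(5 - 303\right)\right) - \left(- \frac{1}{4}\right) \left(-598\right) = \left(\frac{52}{3} + 13 \left(5 - 303\right)\right) - \frac{299}{2} = \left(\frac{52}{3} + 13 \left(-298\right)\right) - \frac{299}{2} = \left(\frac{52}{3} - 3874\right) - \frac{299}{2} = - \frac{11570}{3} - \frac{299}{2} = - \frac{24037}{6}$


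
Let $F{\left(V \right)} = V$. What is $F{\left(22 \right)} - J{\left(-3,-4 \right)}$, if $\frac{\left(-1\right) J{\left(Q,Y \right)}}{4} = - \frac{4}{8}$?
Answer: $20$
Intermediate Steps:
$J{\left(Q,Y \right)} = 2$ ($J{\left(Q,Y \right)} = - 4 \left(- \frac{4}{8}\right) = - 4 \left(\left(-4\right) \frac{1}{8}\right) = \left(-4\right) \left(- \frac{1}{2}\right) = 2$)
$F{\left(22 \right)} - J{\left(-3,-4 \right)} = 22 - 2 = 20$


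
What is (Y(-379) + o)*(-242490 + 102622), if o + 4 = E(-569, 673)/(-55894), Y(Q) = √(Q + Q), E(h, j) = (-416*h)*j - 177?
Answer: 11156234707394/27947 - 139868*I*√758 ≈ 3.9919e+8 - 3.8508e+6*I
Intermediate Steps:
E(h, j) = -177 - 416*h*j (E(h, j) = -416*h*j - 177 = -177 - 416*h*j)
Y(Q) = √2*√Q (Y(Q) = √(2*Q) = √2*√Q)
o = -159525191/55894 (o = -4 + (-177 - 416*(-569)*673)/(-55894) = -4 + (-177 + 159301792)*(-1/55894) = -4 + 159301615*(-1/55894) = -4 - 159301615/55894 = -159525191/55894 ≈ -2854.1)
(Y(-379) + o)*(-242490 + 102622) = (√2*√(-379) - 159525191/55894)*(-242490 + 102622) = (√2*(I*√379) - 159525191/55894)*(-139868) = (I*√758 - 159525191/55894)*(-139868) = (-159525191/55894 + I*√758)*(-139868) = 11156234707394/27947 - 139868*I*√758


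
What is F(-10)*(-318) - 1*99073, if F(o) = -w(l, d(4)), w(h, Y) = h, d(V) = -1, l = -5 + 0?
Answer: -100663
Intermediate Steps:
l = -5
F(o) = 5 (F(o) = -1*(-5) = 5)
F(-10)*(-318) - 1*99073 = 5*(-318) - 1*99073 = -1590 - 99073 = -100663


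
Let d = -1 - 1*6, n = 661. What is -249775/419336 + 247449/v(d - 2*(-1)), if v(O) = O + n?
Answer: 12950052683/34385552 ≈ 376.61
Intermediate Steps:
d = -7 (d = -1 - 6 = -7)
v(O) = 661 + O (v(O) = O + 661 = 661 + O)
-249775/419336 + 247449/v(d - 2*(-1)) = -249775/419336 + 247449/(661 + (-7 - 2*(-1))) = -249775*1/419336 + 247449/(661 + (-7 + 2)) = -249775/419336 + 247449/(661 - 5) = -249775/419336 + 247449/656 = 12950052683/34385552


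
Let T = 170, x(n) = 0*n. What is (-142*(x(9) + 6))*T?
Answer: -144840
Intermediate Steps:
x(n) = 0
(-142*(x(9) + 6))*T = -142*(0 + 6)*170 = -142*6*170 = -852*170 = -144840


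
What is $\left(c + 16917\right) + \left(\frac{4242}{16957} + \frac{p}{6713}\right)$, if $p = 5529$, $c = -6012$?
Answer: $\frac{1241463910404}{113832341} \approx 10906.0$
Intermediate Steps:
$\left(c + 16917\right) + \left(\frac{4242}{16957} + \frac{p}{6713}\right) = \left(-6012 + 16917\right) + \left(\frac{4242}{16957} + \frac{5529}{6713}\right) = 10905 + \left(4242 \cdot \frac{1}{16957} + 5529 \cdot \frac{1}{6713}\right) = 10905 + \left(\frac{4242}{16957} + \frac{5529}{6713}\right) = 10905 + \frac{122231799}{113832341} = \frac{1241463910404}{113832341}$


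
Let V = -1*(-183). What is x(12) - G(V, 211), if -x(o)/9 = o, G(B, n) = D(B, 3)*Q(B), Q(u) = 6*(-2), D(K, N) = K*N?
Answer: 6480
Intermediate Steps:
Q(u) = -12
V = 183
G(B, n) = -36*B (G(B, n) = (B*3)*(-12) = (3*B)*(-12) = -36*B)
x(o) = -9*o
x(12) - G(V, 211) = -9*12 - (-36)*183 = -108 - 1*(-6588) = -108 + 6588 = 6480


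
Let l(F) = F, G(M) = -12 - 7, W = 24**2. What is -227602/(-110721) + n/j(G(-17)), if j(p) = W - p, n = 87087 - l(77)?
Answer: 16418920/110721 ≈ 148.29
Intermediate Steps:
W = 576
G(M) = -19
n = 87010 (n = 87087 - 1*77 = 87087 - 77 = 87010)
j(p) = 576 - p
-227602/(-110721) + n/j(G(-17)) = -227602/(-110721) + 87010/(576 - 1*(-19)) = -227602*(-1/110721) + 87010/(576 + 19) = 227602/110721 + 87010/595 = 227602/110721 + 87010*(1/595) = 227602/110721 + 2486/17 = 16418920/110721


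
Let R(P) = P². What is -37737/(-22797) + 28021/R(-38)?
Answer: 77031885/3657652 ≈ 21.060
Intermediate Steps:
-37737/(-22797) + 28021/R(-38) = -37737/(-22797) + 28021/((-38)²) = -37737*(-1/22797) + 28021/1444 = 4193/2533 + 28021*(1/1444) = 4193/2533 + 28021/1444 = 77031885/3657652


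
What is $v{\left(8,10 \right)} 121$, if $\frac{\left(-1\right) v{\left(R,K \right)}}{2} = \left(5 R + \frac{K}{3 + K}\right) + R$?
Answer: $- \frac{153428}{13} \approx -11802.0$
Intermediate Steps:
$v{\left(R,K \right)} = - 12 R - \frac{2 K}{3 + K}$ ($v{\left(R,K \right)} = - 2 \left(\left(5 R + \frac{K}{3 + K}\right) + R\right) = - 2 \left(6 R + \frac{K}{3 + K}\right) = - 12 R - \frac{2 K}{3 + K}$)
$v{\left(8,10 \right)} 121 = \frac{2 \left(\left(-1\right) 10 - 144 - 60 \cdot 8\right)}{3 + 10} \cdot 121 = \frac{2 \left(-10 - 144 - 480\right)}{13} \cdot 121 = 2 \cdot \frac{1}{13} \left(-634\right) 121 = \left(- \frac{1268}{13}\right) 121 = - \frac{153428}{13}$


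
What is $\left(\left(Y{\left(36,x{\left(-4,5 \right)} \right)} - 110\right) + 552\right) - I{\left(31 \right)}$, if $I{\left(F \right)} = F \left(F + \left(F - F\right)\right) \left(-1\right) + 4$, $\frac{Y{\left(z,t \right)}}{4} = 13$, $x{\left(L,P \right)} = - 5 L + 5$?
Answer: $1451$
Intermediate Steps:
$x{\left(L,P \right)} = 5 - 5 L$
$Y{\left(z,t \right)} = 52$ ($Y{\left(z,t \right)} = 4 \cdot 13 = 52$)
$I{\left(F \right)} = 4 - F^{2}$ ($I{\left(F \right)} = F \left(F + 0\right) \left(-1\right) + 4 = F F \left(-1\right) + 4 = F^{2} \left(-1\right) + 4 = - F^{2} + 4 = 4 - F^{2}$)
$\left(\left(Y{\left(36,x{\left(-4,5 \right)} \right)} - 110\right) + 552\right) - I{\left(31 \right)} = \left(\left(52 - 110\right) + 552\right) - \left(4 - 31^{2}\right) = \left(-58 + 552\right) - \left(4 - 961\right) = 494 - \left(4 - 961\right) = 494 - -957 = 494 + 957 = 1451$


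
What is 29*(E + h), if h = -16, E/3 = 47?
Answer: 3625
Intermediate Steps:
E = 141 (E = 3*47 = 141)
29*(E + h) = 29*(141 - 16) = 29*125 = 3625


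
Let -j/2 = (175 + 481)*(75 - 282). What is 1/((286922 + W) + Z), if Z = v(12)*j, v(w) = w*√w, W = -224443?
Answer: -62479/127449694103327 + 6518016*√3/127449694103327 ≈ 8.8090e-8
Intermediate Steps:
v(w) = w^(3/2)
j = 271584 (j = -2*(175 + 481)*(75 - 282) = -1312*(-207) = -2*(-135792) = 271584)
Z = 6518016*√3 (Z = 12^(3/2)*271584 = (24*√3)*271584 = 6518016*√3 ≈ 1.1290e+7)
1/((286922 + W) + Z) = 1/((286922 - 224443) + 6518016*√3) = 1/(62479 + 6518016*√3)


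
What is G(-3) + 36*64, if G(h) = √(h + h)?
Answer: 2304 + I*√6 ≈ 2304.0 + 2.4495*I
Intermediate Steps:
G(h) = √2*√h (G(h) = √(2*h) = √2*√h)
G(-3) + 36*64 = √2*√(-3) + 36*64 = √2*(I*√3) + 2304 = I*√6 + 2304 = 2304 + I*√6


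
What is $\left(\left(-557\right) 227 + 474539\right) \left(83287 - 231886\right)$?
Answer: $-51727311900$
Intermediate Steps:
$\left(\left(-557\right) 227 + 474539\right) \left(83287 - 231886\right) = \left(-126439 + 474539\right) \left(-148599\right) = 348100 \left(-148599\right) = -51727311900$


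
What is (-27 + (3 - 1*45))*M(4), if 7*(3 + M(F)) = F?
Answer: 1173/7 ≈ 167.57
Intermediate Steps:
M(F) = -3 + F/7
(-27 + (3 - 1*45))*M(4) = (-27 + (3 - 1*45))*(-3 + (⅐)*4) = (-27 + (3 - 45))*(-3 + 4/7) = (-27 - 42)*(-17/7) = -69*(-17/7) = 1173/7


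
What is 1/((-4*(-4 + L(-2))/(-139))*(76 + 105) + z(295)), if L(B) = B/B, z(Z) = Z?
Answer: 139/38833 ≈ 0.0035794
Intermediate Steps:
L(B) = 1
1/((-4*(-4 + L(-2))/(-139))*(76 + 105) + z(295)) = 1/((-4*(-4 + 1)/(-139))*(76 + 105) + 295) = 1/((-4*(-3)*(-1/139))*181 + 295) = 1/((12*(-1/139))*181 + 295) = 1/(-12/139*181 + 295) = 1/(-2172/139 + 295) = 1/(38833/139) = 139/38833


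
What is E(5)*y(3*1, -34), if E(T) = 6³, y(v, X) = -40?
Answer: -8640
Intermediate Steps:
E(T) = 216
E(5)*y(3*1, -34) = 216*(-40) = -8640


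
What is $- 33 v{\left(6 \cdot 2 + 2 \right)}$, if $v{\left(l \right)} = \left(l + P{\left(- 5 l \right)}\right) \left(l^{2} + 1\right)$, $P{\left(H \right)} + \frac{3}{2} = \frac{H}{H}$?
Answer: $- \frac{175527}{2} \approx -87764.0$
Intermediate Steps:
$P{\left(H \right)} = - \frac{1}{2}$ ($P{\left(H \right)} = - \frac{3}{2} + \frac{H}{H} = - \frac{3}{2} + 1 = - \frac{1}{2}$)
$v{\left(l \right)} = \left(1 + l^{2}\right) \left(- \frac{1}{2} + l\right)$ ($v{\left(l \right)} = \left(l - \frac{1}{2}\right) \left(l^{2} + 1\right) = \left(- \frac{1}{2} + l\right) \left(1 + l^{2}\right) = \left(1 + l^{2}\right) \left(- \frac{1}{2} + l\right)$)
$- 33 v{\left(6 \cdot 2 + 2 \right)} = - 33 \left(- \frac{1}{2} + \left(6 \cdot 2 + 2\right) + \left(6 \cdot 2 + 2\right)^{3} - \frac{\left(6 \cdot 2 + 2\right)^{2}}{2}\right) = - 33 \left(- \frac{1}{2} + \left(12 + 2\right) + \left(12 + 2\right)^{3} - \frac{\left(12 + 2\right)^{2}}{2}\right) = - 33 \left(- \frac{1}{2} + 14 + 14^{3} - \frac{14^{2}}{2}\right) = - 33 \left(- \frac{1}{2} + 14 + 2744 - 98\right) = \left(-33\right) \frac{5319}{2} = - \frac{175527}{2}$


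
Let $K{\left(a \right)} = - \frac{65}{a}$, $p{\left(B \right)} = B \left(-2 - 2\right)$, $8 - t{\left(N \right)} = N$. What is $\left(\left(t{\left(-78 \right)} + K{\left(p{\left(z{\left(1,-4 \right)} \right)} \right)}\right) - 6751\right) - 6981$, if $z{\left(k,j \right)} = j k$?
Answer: $- \frac{218401}{16} \approx -13650.0$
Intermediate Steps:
$t{\left(N \right)} = 8 - N$
$p{\left(B \right)} = - 4 B$ ($p{\left(B \right)} = B \left(-4\right) = - 4 B$)
$\left(\left(t{\left(-78 \right)} + K{\left(p{\left(z{\left(1,-4 \right)} \right)} \right)}\right) - 6751\right) - 6981 = \left(\left(\left(8 - -78\right) - \frac{65}{\left(-4\right) \left(\left(-4\right) 1\right)}\right) - 6751\right) - 6981 = \left(\left(\left(8 + 78\right) - \frac{65}{\left(-4\right) \left(-4\right)}\right) - 6751\right) - 6981 = \left(\left(86 - \frac{65}{16}\right) - 6751\right) - 6981 = \left(\frac{1311}{16} - 6751\right) - 6981 = - \frac{106705}{16} - 6981 = - \frac{218401}{16}$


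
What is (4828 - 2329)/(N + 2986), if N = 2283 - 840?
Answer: 2499/4429 ≈ 0.56424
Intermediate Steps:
N = 1443
(4828 - 2329)/(N + 2986) = (4828 - 2329)/(1443 + 2986) = 2499/4429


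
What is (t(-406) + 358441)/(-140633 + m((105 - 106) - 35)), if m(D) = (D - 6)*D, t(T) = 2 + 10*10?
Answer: -358543/139121 ≈ -2.5772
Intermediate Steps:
t(T) = 102 (t(T) = 2 + 100 = 102)
m(D) = D*(-6 + D) (m(D) = (-6 + D)*D = D*(-6 + D))
(t(-406) + 358441)/(-140633 + m((105 - 106) - 35)) = (102 + 358441)/(-140633 + ((105 - 106) - 35)*(-6 + ((105 - 106) - 35))) = 358543/(-140633 + (-1 - 35)*(-6 + (-1 - 35))) = 358543/(-140633 - 36*(-6 - 36)) = 358543/(-140633 - 36*(-42)) = 358543/(-140633 + 1512) = 358543/(-139121) = 358543*(-1/139121) = -358543/139121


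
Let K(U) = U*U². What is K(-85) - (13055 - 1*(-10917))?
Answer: -638097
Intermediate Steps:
K(U) = U³
K(-85) - (13055 - 1*(-10917)) = (-85)³ - (13055 - 1*(-10917)) = -614125 - (13055 + 10917) = -614125 - 1*23972 = -614125 - 23972 = -638097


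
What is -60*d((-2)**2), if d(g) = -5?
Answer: 300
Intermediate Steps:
-60*d((-2)**2) = -60*(-5) = 300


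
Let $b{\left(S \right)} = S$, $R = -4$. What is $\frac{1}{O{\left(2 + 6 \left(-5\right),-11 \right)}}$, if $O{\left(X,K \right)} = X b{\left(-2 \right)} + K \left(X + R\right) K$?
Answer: $- \frac{1}{3816} \approx -0.00026205$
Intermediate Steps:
$O{\left(X,K \right)} = - 2 X + K^{2} \left(-4 + X\right)$ ($O{\left(X,K \right)} = X \left(-2\right) + K \left(X - 4\right) K = - 2 X + K \left(-4 + X\right) K = - 2 X + K K \left(-4 + X\right) = - 2 X + K^{2} \left(-4 + X\right)$)
$\frac{1}{O{\left(2 + 6 \left(-5\right),-11 \right)}} = \frac{1}{- 4 \left(-11\right)^{2} - 2 \left(2 + 6 \left(-5\right)\right) + \left(2 + 6 \left(-5\right)\right) \left(-11\right)^{2}} = \frac{1}{\left(-4\right) 121 - 2 \left(2 - 30\right) + \left(2 - 30\right) 121} = \frac{1}{-484 - -56 - 3388} = \frac{1}{-484 + 56 - 3388} = \frac{1}{-3816} = - \frac{1}{3816}$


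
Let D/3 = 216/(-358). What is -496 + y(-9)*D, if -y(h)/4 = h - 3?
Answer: -104336/179 ≈ -582.88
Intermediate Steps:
D = -324/179 (D = 3*(216/(-358)) = 3*(216*(-1/358)) = 3*(-108/179) = -324/179 ≈ -1.8101)
y(h) = 12 - 4*h (y(h) = -4*(h - 3) = -4*(-3 + h) = 12 - 4*h)
-496 + y(-9)*D = -496 + (12 - 4*(-9))*(-324/179) = -496 + (12 + 36)*(-324/179) = -496 + 48*(-324/179) = -496 - 15552/179 = -104336/179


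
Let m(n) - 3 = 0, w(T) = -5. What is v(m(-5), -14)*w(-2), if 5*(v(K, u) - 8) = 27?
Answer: -67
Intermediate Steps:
m(n) = 3 (m(n) = 3 + 0 = 3)
v(K, u) = 67/5 (v(K, u) = 8 + (⅕)*27 = 8 + 27/5 = 67/5)
v(m(-5), -14)*w(-2) = (67/5)*(-5) = -67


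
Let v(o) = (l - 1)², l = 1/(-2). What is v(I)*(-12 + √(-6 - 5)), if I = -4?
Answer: -27 + 9*I*√11/4 ≈ -27.0 + 7.4624*I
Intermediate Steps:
l = -½ ≈ -0.50000
v(o) = 9/4 (v(o) = (-½ - 1)² = (-3/2)² = 9/4)
v(I)*(-12 + √(-6 - 5)) = 9*(-12 + √(-6 - 5))/4 = 9*(-12 + √(-11))/4 = 9*(-12 + I*√11)/4 = -27 + 9*I*√11/4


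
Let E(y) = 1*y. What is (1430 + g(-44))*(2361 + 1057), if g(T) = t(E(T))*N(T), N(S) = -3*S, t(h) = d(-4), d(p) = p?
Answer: 3083036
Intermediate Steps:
E(y) = y
t(h) = -4
g(T) = 12*T (g(T) = -(-12)*T = 12*T)
(1430 + g(-44))*(2361 + 1057) = (1430 + 12*(-44))*(2361 + 1057) = (1430 - 528)*3418 = 902*3418 = 3083036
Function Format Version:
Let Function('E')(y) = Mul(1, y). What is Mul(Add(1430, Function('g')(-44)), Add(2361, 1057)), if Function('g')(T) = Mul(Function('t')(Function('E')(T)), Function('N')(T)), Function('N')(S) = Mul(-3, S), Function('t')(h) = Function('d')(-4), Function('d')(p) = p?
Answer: 3083036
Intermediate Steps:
Function('E')(y) = y
Function('t')(h) = -4
Function('g')(T) = Mul(12, T) (Function('g')(T) = Mul(-4, Mul(-3, T)) = Mul(12, T))
Mul(Add(1430, Function('g')(-44)), Add(2361, 1057)) = Mul(Add(1430, Mul(12, -44)), Add(2361, 1057)) = Mul(Add(1430, -528), 3418) = Mul(902, 3418) = 3083036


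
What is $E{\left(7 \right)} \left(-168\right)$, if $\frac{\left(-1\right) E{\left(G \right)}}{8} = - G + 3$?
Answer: $-5376$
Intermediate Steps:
$E{\left(G \right)} = -24 + 8 G$ ($E{\left(G \right)} = - 8 \left(- G + 3\right) = - 8 \left(3 - G\right) = -24 + 8 G$)
$E{\left(7 \right)} \left(-168\right) = \left(-24 + 8 \cdot 7\right) \left(-168\right) = \left(-24 + 56\right) \left(-168\right) = 32 \left(-168\right) = -5376$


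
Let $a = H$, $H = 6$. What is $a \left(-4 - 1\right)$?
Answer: $-30$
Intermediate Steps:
$a = 6$
$a \left(-4 - 1\right) = 6 \left(-4 - 1\right) = 6 \left(-5\right) = -30$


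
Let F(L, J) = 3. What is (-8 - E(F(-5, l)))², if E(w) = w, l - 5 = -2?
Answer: 121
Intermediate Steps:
l = 3 (l = 5 - 2 = 3)
(-8 - E(F(-5, l)))² = (-8 - 1*3)² = (-8 - 3)² = (-11)² = 121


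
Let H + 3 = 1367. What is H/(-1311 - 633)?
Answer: -341/486 ≈ -0.70165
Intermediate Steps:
H = 1364 (H = -3 + 1367 = 1364)
H/(-1311 - 633) = 1364/(-1311 - 633) = 1364/(-1944) = 1364*(-1/1944) = -341/486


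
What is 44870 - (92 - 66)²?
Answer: 44194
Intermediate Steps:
44870 - (92 - 66)² = 44870 - 1*26² = 44870 - 1*676 = 44870 - 676 = 44194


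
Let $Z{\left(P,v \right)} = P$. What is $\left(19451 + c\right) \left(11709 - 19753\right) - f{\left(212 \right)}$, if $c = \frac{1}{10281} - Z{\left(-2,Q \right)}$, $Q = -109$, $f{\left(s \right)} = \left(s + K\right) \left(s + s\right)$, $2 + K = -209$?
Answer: $- \frac{1608774548080}{10281} \approx -1.5648 \cdot 10^{8}$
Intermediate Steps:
$K = -211$ ($K = -2 - 209 = -211$)
$f{\left(s \right)} = 2 s \left(-211 + s\right)$ ($f{\left(s \right)} = \left(s - 211\right) \left(s + s\right) = \left(-211 + s\right) 2 s = 2 s \left(-211 + s\right)$)
$c = \frac{20563}{10281}$ ($c = \frac{1}{10281} - -2 = \frac{1}{10281} + 2 = \frac{20563}{10281} \approx 2.0001$)
$\left(19451 + c\right) \left(11709 - 19753\right) - f{\left(212 \right)} = \left(19451 + \frac{20563}{10281}\right) \left(11709 - 19753\right) - 2 \cdot 212 \left(-211 + 212\right) = \frac{199996294}{10281} \left(-8044\right) - 2 \cdot 212 \cdot 1 = - \frac{1608770188936}{10281} - 424 = - \frac{1608774548080}{10281}$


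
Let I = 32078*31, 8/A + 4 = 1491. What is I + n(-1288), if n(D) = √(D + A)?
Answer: 994418 + 4*I*√177998361/1487 ≈ 9.9442e+5 + 35.889*I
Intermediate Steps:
A = 8/1487 (A = 8/(-4 + 1491) = 8/1487 ≈ 0.0053800)
I = 994418
n(D) = √(8/1487 + D) (n(D) = √(D + 8/1487) = √(8/1487 + D))
I + n(-1288) = 994418 + √(11896 + 2211169*(-1288))/1487 = 994418 + √(11896 - 2847985672)/1487 = 994418 + √(-2847973776)/1487 = 994418 + (4*I*√177998361)/1487 = 994418 + 4*I*√177998361/1487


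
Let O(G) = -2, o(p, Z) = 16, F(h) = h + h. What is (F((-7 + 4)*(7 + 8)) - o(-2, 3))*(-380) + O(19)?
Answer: 40278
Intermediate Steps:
F(h) = 2*h
(F((-7 + 4)*(7 + 8)) - o(-2, 3))*(-380) + O(19) = (2*((-7 + 4)*(7 + 8)) - 1*16)*(-380) - 2 = (2*(-3*15) - 16)*(-380) - 2 = (2*(-45) - 16)*(-380) - 2 = (-90 - 16)*(-380) - 2 = -106*(-380) - 2 = 40280 - 2 = 40278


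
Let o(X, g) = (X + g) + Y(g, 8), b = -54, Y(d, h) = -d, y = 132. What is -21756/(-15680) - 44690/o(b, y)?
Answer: 1790597/2160 ≈ 828.98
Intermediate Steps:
o(X, g) = X (o(X, g) = (X + g) - g = X)
-21756/(-15680) - 44690/o(b, y) = -21756/(-15680) - 44690/(-54) = -21756*(-1/15680) - 44690*(-1/54) = 111/80 + 22345/27 = 1790597/2160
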